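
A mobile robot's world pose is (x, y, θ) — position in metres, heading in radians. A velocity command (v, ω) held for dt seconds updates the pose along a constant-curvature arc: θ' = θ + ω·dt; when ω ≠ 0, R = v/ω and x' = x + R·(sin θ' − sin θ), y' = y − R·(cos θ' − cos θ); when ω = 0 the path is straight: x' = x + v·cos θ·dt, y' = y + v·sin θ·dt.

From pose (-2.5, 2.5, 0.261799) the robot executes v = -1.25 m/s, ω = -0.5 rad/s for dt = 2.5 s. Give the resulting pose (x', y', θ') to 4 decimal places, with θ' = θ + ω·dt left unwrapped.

(-5.2346, 3.5393, -0.9882)

θ' = 0.2618 + -0.5·2.5 = -0.9882
R = v/ω = -1.25/-0.5 = 2.5000
x' = -2.5 + 2.5000·(sin -0.9882 − sin 0.2618) = -5.2346
y' = 2.5 − 2.5000·(cos -0.9882 − cos 0.2618) = 3.5393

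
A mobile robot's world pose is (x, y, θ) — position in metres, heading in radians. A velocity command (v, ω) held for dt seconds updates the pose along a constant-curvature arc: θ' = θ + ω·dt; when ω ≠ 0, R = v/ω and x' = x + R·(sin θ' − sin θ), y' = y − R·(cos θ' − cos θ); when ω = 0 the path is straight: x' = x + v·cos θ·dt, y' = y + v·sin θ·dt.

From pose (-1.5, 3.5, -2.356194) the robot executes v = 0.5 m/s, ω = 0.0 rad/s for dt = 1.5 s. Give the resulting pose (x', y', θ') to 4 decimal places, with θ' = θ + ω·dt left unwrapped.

(-2.0303, 2.9697, -2.3562)

θ' = -2.3562 + 0.0·1.5 = -2.3562
ω = 0 → straight: x' = -1.5 + 0.5·cos(-2.3562)·1.5 = -2.0303
y' = 3.5 + 0.5·sin(-2.3562)·1.5 = 2.9697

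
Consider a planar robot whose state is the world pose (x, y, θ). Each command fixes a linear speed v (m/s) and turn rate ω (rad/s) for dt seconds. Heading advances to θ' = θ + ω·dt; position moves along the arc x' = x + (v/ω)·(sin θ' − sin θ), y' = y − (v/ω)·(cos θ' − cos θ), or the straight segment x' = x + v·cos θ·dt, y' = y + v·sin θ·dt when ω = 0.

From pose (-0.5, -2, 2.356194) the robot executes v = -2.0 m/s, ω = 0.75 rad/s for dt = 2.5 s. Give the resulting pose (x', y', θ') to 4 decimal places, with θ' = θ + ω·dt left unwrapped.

θ' = 2.3562 + 0.75·2.5 = 4.2312
R = v/ω = -2.0/0.75 = -2.6667
x' = -0.5 + -2.6667·(sin 4.2312 − sin 2.3562) = 3.7495
y' = -2 − -2.6667·(cos 4.2312 − cos 2.3562) = -1.3486

(3.7495, -1.3486, 4.2312)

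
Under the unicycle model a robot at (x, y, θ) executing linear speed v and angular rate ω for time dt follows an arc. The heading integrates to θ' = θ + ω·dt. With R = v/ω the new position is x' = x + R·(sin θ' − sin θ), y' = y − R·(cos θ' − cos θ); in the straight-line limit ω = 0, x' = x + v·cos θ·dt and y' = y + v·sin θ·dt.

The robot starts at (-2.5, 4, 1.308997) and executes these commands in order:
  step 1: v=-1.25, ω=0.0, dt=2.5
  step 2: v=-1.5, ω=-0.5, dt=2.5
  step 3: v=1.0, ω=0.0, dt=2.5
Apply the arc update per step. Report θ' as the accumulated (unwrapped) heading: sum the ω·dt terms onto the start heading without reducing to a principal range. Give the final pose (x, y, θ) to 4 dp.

(-3.5340, -1.0894, 0.0590)

step 1: θ'=1.3090 (straight) → pose (-3.3088, 0.9815, 1.3090)
step 2: θ'=0.0590 (R=3.0000) → pose (-6.0297, -1.2368, 0.0590)
step 3: θ'=0.0590 (straight) → pose (-3.5340, -1.0894, 0.0590)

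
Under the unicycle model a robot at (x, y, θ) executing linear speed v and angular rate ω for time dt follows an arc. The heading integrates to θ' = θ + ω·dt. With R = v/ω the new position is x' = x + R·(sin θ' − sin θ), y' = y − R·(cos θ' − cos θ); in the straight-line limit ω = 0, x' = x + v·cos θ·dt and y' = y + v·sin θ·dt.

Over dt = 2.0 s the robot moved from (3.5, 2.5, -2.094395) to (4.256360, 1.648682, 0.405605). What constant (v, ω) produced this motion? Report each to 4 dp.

v = 0.7500, ω = 1.2500

Δθ = 0.405605 − -2.094395 = 2.500000
ω = Δθ/dt = 2.500000/2.0 = 1.2500
R = −Δy/(cos θ' − cos θ) = 0.6000
v = R·ω = 0.6000·1.2500 = 0.7500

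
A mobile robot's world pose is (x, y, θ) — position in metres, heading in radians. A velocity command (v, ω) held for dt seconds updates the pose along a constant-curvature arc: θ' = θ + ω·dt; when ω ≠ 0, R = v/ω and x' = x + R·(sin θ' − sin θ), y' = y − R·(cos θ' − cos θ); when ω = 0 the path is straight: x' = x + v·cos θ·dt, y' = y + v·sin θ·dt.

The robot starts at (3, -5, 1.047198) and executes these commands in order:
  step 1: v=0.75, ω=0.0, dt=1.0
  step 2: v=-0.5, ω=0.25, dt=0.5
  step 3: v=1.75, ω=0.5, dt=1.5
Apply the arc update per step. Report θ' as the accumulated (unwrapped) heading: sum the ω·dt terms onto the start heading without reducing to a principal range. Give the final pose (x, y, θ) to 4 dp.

(3.3243, -2.0110, 1.9222)

step 1: θ'=1.0472 (straight) → pose (3.3750, -4.3505, 1.0472)
step 2: θ'=1.1722 (R=-2.0000) → pose (3.2638, -4.5742, 1.1722)
step 3: θ'=1.9222 (R=3.5000) → pose (3.3243, -2.0110, 1.9222)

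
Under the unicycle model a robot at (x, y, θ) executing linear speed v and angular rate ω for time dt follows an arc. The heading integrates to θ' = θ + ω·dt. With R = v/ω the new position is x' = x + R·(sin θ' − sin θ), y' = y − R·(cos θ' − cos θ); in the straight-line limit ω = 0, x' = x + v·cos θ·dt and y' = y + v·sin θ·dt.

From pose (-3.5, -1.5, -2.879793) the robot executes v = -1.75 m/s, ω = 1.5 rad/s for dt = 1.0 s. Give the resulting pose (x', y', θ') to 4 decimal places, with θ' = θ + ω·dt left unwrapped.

θ' = -2.8798 + 1.5·1.0 = -1.3798
R = v/ω = -1.75/1.5 = -1.1667
x' = -3.5 + -1.1667·(sin -1.3798 − sin -2.8798) = -2.6565
y' = -1.5 − -1.1667·(cos -1.3798 − cos -2.8798) = -0.1516

(-2.6565, -0.1516, -1.3798)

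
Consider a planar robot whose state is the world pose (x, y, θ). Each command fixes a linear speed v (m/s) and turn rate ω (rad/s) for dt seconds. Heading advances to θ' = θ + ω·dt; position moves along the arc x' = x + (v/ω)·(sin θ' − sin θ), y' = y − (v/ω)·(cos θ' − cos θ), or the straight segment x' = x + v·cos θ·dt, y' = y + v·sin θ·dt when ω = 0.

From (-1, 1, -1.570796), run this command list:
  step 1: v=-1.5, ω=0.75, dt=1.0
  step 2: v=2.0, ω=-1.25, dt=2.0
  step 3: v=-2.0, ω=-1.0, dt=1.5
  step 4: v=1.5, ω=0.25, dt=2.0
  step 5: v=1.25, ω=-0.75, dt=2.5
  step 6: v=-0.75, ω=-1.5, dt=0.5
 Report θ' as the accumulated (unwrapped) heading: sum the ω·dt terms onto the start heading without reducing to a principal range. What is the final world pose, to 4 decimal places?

step 1: θ'=-0.8208 (R=-2.0000) → pose (-1.5366, 2.3633, -0.8208)
step 2: θ'=-3.3208 (R=-1.6000) → pose (-2.9925, -0.3017, -3.3208)
step 3: θ'=-4.8208 (R=2.0000) → pose (-1.3607, -2.4861, -4.8208)
step 4: θ'=-4.3208 (R=6.0000) → pose (-1.7797, 0.4531, -4.3208)
step 5: θ'=-6.1958 (R=-1.6667) → pose (-0.3847, 2.7495, -6.1958)
step 6: θ'=-6.9458 (R=0.5000) → pose (-0.7359, 2.8534, -6.9458)

(-0.7359, 2.8534, -6.9458)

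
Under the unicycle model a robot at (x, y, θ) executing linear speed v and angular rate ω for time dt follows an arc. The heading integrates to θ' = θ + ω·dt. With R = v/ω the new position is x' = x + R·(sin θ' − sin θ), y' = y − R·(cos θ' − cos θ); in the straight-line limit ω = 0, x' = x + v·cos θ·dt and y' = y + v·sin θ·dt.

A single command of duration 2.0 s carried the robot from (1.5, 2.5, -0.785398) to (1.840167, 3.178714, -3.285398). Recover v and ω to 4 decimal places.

v = -0.5000, ω = -1.2500

Δθ = -3.285398 − -0.785398 = -2.500000
ω = Δθ/dt = -2.500000/2.0 = -1.2500
R = −Δy/(cos θ' − cos θ) = 0.4000
v = R·ω = 0.4000·-1.2500 = -0.5000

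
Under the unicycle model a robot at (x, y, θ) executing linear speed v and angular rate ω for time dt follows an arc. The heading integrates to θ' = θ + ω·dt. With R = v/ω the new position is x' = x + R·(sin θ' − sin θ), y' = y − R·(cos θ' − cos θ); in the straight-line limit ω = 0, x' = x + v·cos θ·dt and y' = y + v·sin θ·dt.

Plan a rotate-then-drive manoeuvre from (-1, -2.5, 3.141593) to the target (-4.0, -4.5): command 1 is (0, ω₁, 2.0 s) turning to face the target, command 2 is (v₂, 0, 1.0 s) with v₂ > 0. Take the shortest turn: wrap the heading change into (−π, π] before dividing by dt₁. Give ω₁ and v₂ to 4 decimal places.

ω₁ = 0.2940, v₂ = 3.6056

heading to target = atan2(-4.5−-2.5, -4−-1) = -2.5536
Δθ = wrap(-2.5536 − 3.1416) = 0.5880; ω₁ = Δθ/dt₁ = 0.2940
distance = √((-4−-1)² + (-4.5−-2.5)²) = 3.6056; v₂ = distance/dt₂ = 3.6056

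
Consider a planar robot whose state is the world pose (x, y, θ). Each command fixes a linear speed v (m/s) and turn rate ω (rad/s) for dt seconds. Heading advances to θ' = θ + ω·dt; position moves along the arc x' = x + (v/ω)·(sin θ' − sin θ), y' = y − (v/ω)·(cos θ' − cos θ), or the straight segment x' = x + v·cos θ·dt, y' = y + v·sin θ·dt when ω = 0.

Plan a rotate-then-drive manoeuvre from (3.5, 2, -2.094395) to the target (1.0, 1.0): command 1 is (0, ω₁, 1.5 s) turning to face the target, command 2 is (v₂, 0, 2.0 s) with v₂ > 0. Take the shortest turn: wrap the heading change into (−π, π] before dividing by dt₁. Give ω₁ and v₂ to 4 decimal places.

heading to target = atan2(1−2, 1−3.5) = -2.7611
Δθ = wrap(-2.7611 − -2.0944) = -0.6667; ω₁ = Δθ/dt₁ = -0.4445
distance = √((1−3.5)² + (1−2)²) = 2.6926; v₂ = distance/dt₂ = 1.3463

ω₁ = -0.4445, v₂ = 1.3463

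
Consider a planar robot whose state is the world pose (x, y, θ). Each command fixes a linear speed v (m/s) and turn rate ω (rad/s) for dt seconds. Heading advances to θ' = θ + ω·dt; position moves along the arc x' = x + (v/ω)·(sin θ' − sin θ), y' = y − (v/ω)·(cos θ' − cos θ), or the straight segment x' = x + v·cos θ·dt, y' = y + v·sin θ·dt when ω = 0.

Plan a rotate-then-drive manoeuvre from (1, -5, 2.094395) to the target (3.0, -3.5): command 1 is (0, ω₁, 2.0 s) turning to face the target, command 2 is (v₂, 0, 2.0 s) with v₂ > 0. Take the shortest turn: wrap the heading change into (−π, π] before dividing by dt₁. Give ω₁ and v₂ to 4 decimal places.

heading to target = atan2(-3.5−-5, 3−1) = 0.6435
Δθ = wrap(0.6435 − 2.0944) = -1.4509; ω₁ = Δθ/dt₁ = -0.7254
distance = √((3−1)² + (-3.5−-5)²) = 2.5000; v₂ = distance/dt₂ = 1.2500

ω₁ = -0.7254, v₂ = 1.2500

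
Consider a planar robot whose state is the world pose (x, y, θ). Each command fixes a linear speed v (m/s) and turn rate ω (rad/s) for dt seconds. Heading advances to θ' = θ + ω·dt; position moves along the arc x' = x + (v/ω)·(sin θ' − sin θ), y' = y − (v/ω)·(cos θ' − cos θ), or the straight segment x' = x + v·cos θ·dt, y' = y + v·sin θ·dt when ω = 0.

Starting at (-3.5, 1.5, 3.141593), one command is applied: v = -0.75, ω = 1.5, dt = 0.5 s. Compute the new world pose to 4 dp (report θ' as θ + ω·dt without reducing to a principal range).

θ' = 3.1416 + 1.5·0.5 = 3.8916
R = v/ω = -0.75/1.5 = -0.5000
x' = -3.5 + -0.5000·(sin 3.8916 − sin 3.1416) = -3.1592
y' = 1.5 − -0.5000·(cos 3.8916 − cos 3.1416) = 1.6342

(-3.1592, 1.6342, 3.8916)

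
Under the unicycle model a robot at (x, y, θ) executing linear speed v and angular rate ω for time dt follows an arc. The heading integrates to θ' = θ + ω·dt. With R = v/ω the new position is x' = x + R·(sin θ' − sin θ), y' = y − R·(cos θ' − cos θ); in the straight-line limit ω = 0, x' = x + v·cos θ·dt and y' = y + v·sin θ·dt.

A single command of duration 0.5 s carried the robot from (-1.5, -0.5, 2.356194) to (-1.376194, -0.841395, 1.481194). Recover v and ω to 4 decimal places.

Δθ = 1.481194 − 2.356194 = -0.875000
ω = Δθ/dt = -0.875000/0.5 = -1.7500
R = −Δy/(cos θ' − cos θ) = 0.4286
v = R·ω = 0.4286·-1.7500 = -0.7500

v = -0.7500, ω = -1.7500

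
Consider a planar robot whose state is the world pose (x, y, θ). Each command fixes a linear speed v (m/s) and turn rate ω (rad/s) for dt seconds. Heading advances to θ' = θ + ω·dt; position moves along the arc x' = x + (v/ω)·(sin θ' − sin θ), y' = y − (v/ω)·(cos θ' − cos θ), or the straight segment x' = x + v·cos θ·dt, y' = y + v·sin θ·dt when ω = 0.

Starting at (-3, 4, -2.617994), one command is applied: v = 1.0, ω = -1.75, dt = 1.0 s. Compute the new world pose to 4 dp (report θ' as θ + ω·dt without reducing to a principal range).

(-3.8236, 4.3019, -4.3680)

θ' = -2.6180 + -1.75·1.0 = -4.3680
R = v/ω = 1.0/-1.75 = -0.5714
x' = -3 + -0.5714·(sin -4.3680 − sin -2.6180) = -3.8236
y' = 4 − -0.5714·(cos -4.3680 − cos -2.6180) = 4.3019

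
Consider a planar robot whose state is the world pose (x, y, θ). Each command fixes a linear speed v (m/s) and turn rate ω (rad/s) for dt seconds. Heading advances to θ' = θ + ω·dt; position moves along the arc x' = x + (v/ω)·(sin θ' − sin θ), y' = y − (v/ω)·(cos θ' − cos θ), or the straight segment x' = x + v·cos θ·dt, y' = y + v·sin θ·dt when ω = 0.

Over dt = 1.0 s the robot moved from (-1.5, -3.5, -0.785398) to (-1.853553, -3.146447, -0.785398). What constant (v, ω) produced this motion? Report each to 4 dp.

Δθ = -0.785398 − -0.785398 = 0.000000
ω = Δθ/dt = 0.000000/1.0 = 0.0000
ω = 0 → v = (Δx·cos θ + Δy·sin θ)/dt = -0.5000

v = -0.5000, ω = 0.0000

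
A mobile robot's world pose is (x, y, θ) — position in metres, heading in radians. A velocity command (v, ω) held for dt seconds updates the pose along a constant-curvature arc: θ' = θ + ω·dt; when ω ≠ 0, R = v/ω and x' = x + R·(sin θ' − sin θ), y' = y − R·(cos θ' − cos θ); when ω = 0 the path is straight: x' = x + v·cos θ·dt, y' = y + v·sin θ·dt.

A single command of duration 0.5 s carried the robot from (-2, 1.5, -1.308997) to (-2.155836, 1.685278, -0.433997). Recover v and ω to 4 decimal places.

v = -0.5000, ω = 1.7500

Δθ = -0.433997 − -1.308997 = 0.875000
ω = Δθ/dt = 0.875000/0.5 = 1.7500
R = −Δy/(cos θ' − cos θ) = -0.2857
v = R·ω = -0.2857·1.7500 = -0.5000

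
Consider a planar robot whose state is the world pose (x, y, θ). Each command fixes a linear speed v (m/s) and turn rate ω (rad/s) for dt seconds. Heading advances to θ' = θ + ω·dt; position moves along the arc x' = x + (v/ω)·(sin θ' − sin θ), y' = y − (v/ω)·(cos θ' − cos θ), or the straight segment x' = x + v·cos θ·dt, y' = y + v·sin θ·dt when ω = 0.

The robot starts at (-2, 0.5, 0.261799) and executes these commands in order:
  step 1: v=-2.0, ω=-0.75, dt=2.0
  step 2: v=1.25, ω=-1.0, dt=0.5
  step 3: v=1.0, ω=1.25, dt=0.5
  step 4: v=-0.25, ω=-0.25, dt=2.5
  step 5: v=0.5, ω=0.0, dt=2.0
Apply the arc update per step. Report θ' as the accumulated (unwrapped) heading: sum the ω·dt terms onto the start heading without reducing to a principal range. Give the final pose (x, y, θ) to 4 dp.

(-5.3441, 0.7244, -1.7382)

step 1: θ'=-1.2382 (R=2.6667) → pose (-5.2107, 2.2051, -1.2382)
step 2: θ'=-1.7382 (R=-1.2500) → pose (-5.1597, 1.5887, -1.7382)
step 3: θ'=-1.1132 (R=0.8000) → pose (-5.0886, 1.1020, -1.1132)
step 4: θ'=-1.7382 (R=1.0000) → pose (-5.1775, 1.7104, -1.7382)
step 5: θ'=-1.7382 (straight) → pose (-5.3441, 0.7244, -1.7382)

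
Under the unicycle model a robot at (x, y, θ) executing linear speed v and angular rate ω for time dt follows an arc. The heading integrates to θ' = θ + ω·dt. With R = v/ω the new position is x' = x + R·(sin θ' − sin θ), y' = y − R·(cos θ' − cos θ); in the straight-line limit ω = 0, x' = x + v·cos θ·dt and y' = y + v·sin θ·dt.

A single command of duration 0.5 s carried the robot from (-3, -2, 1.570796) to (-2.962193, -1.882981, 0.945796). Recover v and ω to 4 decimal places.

Δθ = 0.945796 − 1.570796 = -0.625000
ω = Δθ/dt = -0.625000/0.5 = -1.2500
R = −Δy/(cos θ' − cos θ) = -0.2000
v = R·ω = -0.2000·-1.2500 = 0.2500

v = 0.2500, ω = -1.2500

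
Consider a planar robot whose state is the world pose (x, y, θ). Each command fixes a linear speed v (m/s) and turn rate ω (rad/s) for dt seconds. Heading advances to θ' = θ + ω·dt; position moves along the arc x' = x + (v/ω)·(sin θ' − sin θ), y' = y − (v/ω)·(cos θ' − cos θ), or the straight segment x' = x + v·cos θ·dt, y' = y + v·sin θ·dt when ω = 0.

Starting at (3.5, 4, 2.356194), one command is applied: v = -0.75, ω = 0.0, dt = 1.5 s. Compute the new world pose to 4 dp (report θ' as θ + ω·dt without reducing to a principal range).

(4.2955, 3.2045, 2.3562)

θ' = 2.3562 + 0.0·1.5 = 2.3562
ω = 0 → straight: x' = 3.5 + -0.75·cos(2.3562)·1.5 = 4.2955
y' = 4 + -0.75·sin(2.3562)·1.5 = 3.2045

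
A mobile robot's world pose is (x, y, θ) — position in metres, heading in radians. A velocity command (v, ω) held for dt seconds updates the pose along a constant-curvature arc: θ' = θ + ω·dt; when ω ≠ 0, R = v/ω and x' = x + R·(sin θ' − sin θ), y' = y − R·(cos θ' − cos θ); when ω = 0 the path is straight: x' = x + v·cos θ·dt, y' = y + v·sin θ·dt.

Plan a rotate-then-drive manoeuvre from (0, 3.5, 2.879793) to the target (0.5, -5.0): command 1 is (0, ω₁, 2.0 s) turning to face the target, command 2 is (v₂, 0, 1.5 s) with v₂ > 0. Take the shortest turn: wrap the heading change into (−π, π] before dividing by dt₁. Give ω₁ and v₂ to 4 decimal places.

heading to target = atan2(-5−3.5, 0.5−0) = -1.5120
Δθ = wrap(-1.5120 − 2.8798) = 1.8914; ω₁ = Δθ/dt₁ = 0.9457
distance = √((0.5−0)² + (-5−3.5)²) = 8.5147; v₂ = distance/dt₂ = 5.6765

ω₁ = 0.9457, v₂ = 5.6765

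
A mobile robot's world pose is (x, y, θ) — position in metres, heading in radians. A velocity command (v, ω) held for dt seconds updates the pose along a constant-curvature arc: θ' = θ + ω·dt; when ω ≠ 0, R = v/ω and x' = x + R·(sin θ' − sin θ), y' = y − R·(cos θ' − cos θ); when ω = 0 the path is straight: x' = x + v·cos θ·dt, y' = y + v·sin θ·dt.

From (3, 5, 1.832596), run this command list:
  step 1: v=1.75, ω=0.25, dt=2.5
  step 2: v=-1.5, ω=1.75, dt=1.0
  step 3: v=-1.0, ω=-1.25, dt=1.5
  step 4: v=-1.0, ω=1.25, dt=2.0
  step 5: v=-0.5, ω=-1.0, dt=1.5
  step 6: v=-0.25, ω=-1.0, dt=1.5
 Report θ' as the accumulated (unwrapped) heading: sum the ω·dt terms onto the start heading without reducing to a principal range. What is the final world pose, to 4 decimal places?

step 1: θ'=2.4576 (R=7.0000) → pose (0.6618, 8.6136, 2.4576)
step 2: θ'=4.2076 (R=-0.8571) → pose (1.9536, 8.8634, 4.2076)
step 3: θ'=2.3326 (R=0.8000) → pose (3.2327, 9.0287, 2.3326)
step 4: θ'=4.8326 (R=-0.8000) → pose (4.6058, 9.6768, 4.8326)
step 5: θ'=3.3326 (R=0.5000) → pose (5.0073, 10.2277, 3.3326)
step 6: θ'=1.8326 (R=0.2500) → pose (5.2963, 10.0469, 1.8326)

(5.2963, 10.0469, 1.8326)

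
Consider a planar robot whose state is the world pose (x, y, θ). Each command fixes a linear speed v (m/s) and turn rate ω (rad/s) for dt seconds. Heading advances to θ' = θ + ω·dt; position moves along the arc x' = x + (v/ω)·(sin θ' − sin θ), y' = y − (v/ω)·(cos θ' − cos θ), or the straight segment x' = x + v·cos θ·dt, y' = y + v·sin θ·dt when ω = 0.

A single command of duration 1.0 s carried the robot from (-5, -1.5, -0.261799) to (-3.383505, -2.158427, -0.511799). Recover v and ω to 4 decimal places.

v = 1.7500, ω = -0.2500

Δθ = -0.511799 − -0.261799 = -0.250000
ω = Δθ/dt = -0.250000/1.0 = -0.2500
R = Δx/(sin θ' − sin θ) = -7.0000
v = R·ω = -7.0000·-0.2500 = 1.7500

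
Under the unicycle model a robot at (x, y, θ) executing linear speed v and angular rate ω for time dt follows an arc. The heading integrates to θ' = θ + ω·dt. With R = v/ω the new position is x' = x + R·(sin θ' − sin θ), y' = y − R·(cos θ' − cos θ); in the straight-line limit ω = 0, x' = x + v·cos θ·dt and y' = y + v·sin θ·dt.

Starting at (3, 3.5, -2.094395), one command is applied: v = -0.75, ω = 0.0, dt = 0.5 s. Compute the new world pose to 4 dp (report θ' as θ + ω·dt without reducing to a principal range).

(3.1875, 3.8248, -2.0944)

θ' = -2.0944 + 0.0·0.5 = -2.0944
ω = 0 → straight: x' = 3 + -0.75·cos(-2.0944)·0.5 = 3.1875
y' = 3.5 + -0.75·sin(-2.0944)·0.5 = 3.8248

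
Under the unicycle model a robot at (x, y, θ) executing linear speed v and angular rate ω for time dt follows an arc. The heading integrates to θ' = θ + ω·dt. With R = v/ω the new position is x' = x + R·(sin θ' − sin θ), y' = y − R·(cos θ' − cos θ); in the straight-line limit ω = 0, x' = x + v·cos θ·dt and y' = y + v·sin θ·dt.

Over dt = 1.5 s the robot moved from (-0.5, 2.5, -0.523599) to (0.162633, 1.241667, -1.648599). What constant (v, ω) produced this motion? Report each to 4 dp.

v = 1.0000, ω = -0.7500

Δθ = -1.648599 − -0.523599 = -1.125000
ω = Δθ/dt = -1.125000/1.5 = -0.7500
R = −Δy/(cos θ' − cos θ) = -1.3333
v = R·ω = -1.3333·-0.7500 = 1.0000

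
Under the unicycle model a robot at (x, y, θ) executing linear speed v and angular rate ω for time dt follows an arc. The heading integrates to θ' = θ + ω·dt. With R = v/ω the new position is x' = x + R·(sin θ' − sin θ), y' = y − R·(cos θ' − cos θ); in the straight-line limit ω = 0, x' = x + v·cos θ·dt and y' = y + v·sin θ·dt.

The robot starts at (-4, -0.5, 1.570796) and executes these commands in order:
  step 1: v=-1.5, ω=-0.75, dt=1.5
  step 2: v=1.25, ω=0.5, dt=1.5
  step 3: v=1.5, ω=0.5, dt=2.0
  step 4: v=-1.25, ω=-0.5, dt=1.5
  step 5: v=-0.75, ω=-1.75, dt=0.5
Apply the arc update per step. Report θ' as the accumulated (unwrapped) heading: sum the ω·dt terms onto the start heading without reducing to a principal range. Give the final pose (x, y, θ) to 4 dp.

(-3.9885, -0.1921, 0.5708)

step 1: θ'=0.4458 (R=2.0000) → pose (-5.1376, -2.3045, 0.4458)
step 2: θ'=1.1958 (R=2.5000) → pose (-3.8893, -0.9645, 1.1958)
step 3: θ'=2.1958 (R=3.0000) → pose (-4.2480, 1.8896, 2.1958)
step 4: θ'=1.4458 (R=2.5000) → pose (-3.7949, 0.1151, 1.4458)
step 5: θ'=0.5708 (R=0.4286) → pose (-3.9885, -0.1921, 0.5708)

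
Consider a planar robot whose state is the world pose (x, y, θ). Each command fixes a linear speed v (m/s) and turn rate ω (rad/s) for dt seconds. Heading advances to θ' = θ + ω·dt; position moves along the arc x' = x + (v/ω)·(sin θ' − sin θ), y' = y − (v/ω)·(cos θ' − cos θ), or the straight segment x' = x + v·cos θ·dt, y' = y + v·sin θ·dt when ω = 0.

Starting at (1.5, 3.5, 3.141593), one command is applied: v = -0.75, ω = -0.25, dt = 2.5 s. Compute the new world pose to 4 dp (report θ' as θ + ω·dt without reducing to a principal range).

(3.2553, 2.9329, 2.5166)

θ' = 3.1416 + -0.25·2.5 = 2.5166
R = v/ω = -0.75/-0.25 = 3.0000
x' = 1.5 + 3.0000·(sin 2.5166 − sin 3.1416) = 3.2553
y' = 3.5 − 3.0000·(cos 2.5166 − cos 3.1416) = 2.9329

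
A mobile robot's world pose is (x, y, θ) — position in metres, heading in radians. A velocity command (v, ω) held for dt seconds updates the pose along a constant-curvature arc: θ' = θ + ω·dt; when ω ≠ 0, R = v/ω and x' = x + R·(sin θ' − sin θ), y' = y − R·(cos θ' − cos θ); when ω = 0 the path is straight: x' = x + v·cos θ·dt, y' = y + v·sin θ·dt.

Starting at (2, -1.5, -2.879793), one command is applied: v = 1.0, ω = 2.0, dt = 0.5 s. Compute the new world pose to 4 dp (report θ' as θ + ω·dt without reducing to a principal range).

θ' = -2.8798 + 2.0·0.5 = -1.8798
R = v/ω = 1.0/2.0 = 0.5000
x' = 2 + 0.5000·(sin -1.8798 − sin -2.8798) = 1.6531
y' = -1.5 − 0.5000·(cos -1.8798 − cos -2.8798) = -1.8309

(1.6531, -1.8309, -1.8798)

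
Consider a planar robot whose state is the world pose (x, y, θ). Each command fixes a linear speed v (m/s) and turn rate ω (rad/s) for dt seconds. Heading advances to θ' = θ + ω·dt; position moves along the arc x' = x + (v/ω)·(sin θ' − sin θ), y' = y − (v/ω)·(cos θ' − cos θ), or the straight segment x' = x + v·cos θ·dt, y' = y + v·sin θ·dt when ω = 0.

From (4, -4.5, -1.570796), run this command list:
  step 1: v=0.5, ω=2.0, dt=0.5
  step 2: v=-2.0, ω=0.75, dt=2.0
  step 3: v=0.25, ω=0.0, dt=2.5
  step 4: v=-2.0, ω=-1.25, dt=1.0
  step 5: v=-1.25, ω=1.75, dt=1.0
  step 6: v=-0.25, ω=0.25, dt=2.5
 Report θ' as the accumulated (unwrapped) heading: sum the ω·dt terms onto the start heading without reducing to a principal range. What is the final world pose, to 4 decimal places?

step 1: θ'=-0.5708 (R=0.2500) → pose (4.1149, -4.7104, -0.5708)
step 2: θ'=0.9292 (R=-2.6667) → pose (0.5377, -5.3584, 0.9292)
step 3: θ'=0.9292 (straight) → pose (0.9118, -4.8577, 0.9292)
step 4: θ'=-0.3208 (R=1.6000) → pose (-0.8746, -5.4185, -0.3208)
step 5: θ'=1.4292 (R=-0.7143) → pose (-1.8069, -5.9955, 1.4292)
step 6: θ'=2.0542 (R=-1.0000) → pose (-1.7024, -6.6014, 2.0542)

(-1.7024, -6.6014, 2.0542)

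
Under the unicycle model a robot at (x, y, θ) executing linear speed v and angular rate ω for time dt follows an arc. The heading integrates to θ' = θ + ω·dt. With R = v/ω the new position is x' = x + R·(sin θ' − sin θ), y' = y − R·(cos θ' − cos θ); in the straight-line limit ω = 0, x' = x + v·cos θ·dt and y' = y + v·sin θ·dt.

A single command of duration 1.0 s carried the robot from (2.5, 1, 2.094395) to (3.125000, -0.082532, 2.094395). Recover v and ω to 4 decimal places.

Δθ = 2.094395 − 2.094395 = 0.000000
ω = Δθ/dt = 0.000000/1.0 = 0.0000
ω = 0 → v = (Δx·cos θ + Δy·sin θ)/dt = -1.2500

v = -1.2500, ω = 0.0000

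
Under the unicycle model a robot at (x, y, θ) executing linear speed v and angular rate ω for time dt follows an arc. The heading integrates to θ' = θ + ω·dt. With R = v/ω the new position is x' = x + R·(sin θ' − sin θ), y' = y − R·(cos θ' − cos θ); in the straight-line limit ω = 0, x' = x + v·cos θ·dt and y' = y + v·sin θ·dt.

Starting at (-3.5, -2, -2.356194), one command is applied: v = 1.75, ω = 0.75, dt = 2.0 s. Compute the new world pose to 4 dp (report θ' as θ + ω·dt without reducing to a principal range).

(-3.6126, -5.1790, -0.8562)

θ' = -2.3562 + 0.75·2.0 = -0.8562
R = v/ω = 1.75/0.75 = 2.3333
x' = -3.5 + 2.3333·(sin -0.8562 − sin -2.3562) = -3.6126
y' = -2 − 2.3333·(cos -0.8562 − cos -2.3562) = -5.1790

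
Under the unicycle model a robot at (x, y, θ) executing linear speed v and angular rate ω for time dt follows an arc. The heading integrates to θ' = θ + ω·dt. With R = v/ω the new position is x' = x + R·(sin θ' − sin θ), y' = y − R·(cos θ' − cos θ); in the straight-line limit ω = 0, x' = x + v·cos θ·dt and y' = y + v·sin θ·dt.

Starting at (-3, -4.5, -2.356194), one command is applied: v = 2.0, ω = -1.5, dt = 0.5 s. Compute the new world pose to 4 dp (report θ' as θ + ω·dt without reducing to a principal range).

(-3.8956, -4.8897, -3.1062)

θ' = -2.3562 + -1.5·0.5 = -3.1062
R = v/ω = 2.0/-1.5 = -1.3333
x' = -3 + -1.3333·(sin -3.1062 − sin -2.3562) = -3.8956
y' = -4.5 − -1.3333·(cos -3.1062 − cos -2.3562) = -4.8897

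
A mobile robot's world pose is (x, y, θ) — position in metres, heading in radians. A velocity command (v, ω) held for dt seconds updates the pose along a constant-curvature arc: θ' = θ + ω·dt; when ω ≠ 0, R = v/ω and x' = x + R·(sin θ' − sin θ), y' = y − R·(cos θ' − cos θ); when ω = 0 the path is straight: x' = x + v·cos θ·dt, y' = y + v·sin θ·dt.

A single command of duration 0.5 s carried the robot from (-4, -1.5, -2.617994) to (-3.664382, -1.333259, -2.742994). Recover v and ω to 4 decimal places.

Δθ = -2.742994 − -2.617994 = -0.125000
ω = Δθ/dt = -0.125000/0.5 = -0.2500
R = Δx/(sin θ' − sin θ) = 3.0000
v = R·ω = 3.0000·-0.2500 = -0.7500

v = -0.7500, ω = -0.2500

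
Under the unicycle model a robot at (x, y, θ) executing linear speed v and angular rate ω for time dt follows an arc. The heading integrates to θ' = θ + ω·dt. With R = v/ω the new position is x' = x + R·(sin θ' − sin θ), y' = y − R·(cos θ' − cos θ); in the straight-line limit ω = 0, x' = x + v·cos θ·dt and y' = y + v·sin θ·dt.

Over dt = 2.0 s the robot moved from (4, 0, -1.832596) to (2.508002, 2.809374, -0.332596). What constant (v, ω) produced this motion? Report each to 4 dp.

v = -1.7500, ω = 0.7500

Δθ = -0.332596 − -1.832596 = 1.500000
ω = Δθ/dt = 1.500000/2.0 = 0.7500
R = −Δy/(cos θ' − cos θ) = -2.3333
v = R·ω = -2.3333·0.7500 = -1.7500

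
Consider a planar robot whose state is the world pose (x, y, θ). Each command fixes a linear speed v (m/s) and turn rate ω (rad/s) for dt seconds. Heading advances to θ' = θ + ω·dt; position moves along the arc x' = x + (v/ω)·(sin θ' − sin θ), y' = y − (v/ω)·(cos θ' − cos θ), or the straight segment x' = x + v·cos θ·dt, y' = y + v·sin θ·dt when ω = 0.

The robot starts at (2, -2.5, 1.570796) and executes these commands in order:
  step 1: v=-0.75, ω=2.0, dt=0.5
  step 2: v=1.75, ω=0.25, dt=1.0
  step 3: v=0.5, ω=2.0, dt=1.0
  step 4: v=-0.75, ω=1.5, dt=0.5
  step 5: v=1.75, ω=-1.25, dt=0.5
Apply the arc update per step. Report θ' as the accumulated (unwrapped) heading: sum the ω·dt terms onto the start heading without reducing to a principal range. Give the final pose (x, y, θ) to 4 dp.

step 1: θ'=2.5708 (R=-0.3750) → pose (2.1724, -2.8156, 2.5708)
step 2: θ'=2.8208 (R=7.0000) → pose (0.5975, -2.0630, 2.8208)
step 3: θ'=4.8208 (R=0.2500) → pose (0.2702, -2.3273, 4.8208)
step 4: θ'=5.5708 (R=-0.5000) → pose (0.0999, -2.0029, 5.5708)
step 5: θ'=4.9458 (R=-1.4000) → pose (0.5469, -2.7387, 4.9458)

(0.5469, -2.7387, 4.9458)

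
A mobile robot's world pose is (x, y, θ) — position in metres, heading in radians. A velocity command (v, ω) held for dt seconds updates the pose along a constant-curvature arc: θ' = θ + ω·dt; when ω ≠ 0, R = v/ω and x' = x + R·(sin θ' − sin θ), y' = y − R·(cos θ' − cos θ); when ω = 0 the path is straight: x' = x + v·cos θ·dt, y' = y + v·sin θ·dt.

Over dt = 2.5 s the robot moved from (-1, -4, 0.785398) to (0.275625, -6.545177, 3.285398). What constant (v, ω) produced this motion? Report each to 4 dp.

Δθ = 3.285398 − 0.785398 = 2.500000
ω = Δθ/dt = 2.500000/2.5 = 1.0000
R = −Δy/(cos θ' − cos θ) = -1.5000
v = R·ω = -1.5000·1.0000 = -1.5000

v = -1.5000, ω = 1.0000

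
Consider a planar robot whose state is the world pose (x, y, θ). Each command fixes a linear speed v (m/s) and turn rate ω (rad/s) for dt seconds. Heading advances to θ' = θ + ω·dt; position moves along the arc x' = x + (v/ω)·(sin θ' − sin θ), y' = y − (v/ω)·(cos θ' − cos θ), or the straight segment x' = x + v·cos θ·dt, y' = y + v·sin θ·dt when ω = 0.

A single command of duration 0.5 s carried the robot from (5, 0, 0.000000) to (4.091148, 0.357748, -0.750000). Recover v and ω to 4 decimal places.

Δθ = -0.750000 − 0.000000 = -0.750000
ω = Δθ/dt = -0.750000/0.5 = -1.5000
R = Δx/(sin θ' − sin θ) = 1.3333
v = R·ω = 1.3333·-1.5000 = -2.0000

v = -2.0000, ω = -1.5000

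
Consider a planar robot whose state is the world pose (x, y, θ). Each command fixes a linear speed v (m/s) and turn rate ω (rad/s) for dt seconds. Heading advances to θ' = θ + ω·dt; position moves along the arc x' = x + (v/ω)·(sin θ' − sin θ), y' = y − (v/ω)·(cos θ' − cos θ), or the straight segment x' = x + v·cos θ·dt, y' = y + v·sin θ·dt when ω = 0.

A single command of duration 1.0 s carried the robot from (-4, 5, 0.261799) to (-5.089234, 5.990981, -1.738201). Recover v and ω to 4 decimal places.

Δθ = -1.738201 − 0.261799 = -2.000000
ω = Δθ/dt = -2.000000/1.0 = -2.0000
R = Δx/(sin θ' − sin θ) = 0.8750
v = R·ω = 0.8750·-2.0000 = -1.7500

v = -1.7500, ω = -2.0000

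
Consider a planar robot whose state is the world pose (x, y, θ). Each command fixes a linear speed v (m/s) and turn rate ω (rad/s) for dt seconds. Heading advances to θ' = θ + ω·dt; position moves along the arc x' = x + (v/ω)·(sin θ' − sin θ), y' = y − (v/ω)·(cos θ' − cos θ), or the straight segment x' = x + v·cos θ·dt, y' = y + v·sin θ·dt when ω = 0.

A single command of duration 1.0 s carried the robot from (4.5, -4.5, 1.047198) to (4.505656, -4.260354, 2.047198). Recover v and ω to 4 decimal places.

v = 0.2500, ω = 1.0000

Δθ = 2.047198 − 1.047198 = 1.000000
ω = Δθ/dt = 1.000000/1.0 = 1.0000
R = −Δy/(cos θ' − cos θ) = 0.2500
v = R·ω = 0.2500·1.0000 = 0.2500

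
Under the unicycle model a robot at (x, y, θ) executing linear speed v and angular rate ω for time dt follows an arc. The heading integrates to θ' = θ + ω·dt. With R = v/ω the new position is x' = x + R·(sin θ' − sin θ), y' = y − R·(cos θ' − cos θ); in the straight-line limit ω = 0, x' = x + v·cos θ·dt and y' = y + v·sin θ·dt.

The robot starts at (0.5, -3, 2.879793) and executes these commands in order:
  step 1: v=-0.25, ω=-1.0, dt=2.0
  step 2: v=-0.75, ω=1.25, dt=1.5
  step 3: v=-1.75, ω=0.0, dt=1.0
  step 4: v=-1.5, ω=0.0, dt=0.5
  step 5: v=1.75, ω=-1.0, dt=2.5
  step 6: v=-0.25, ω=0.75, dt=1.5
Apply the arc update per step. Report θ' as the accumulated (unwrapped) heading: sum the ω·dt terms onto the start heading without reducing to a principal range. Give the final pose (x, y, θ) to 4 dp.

step 1: θ'=0.8798 (R=0.2500) → pose (0.6279, -3.4008, 0.8798)
step 2: θ'=2.7548 (R=-0.6000) → pose (0.8640, -4.3389, 2.7548)
step 3: θ'=2.7548 (straight) → pose (2.4847, -4.9990, 2.7548)
step 4: θ'=2.7548 (straight) → pose (3.1793, -5.2819, 2.7548)
step 5: θ'=0.2548 (R=-1.7500) → pose (3.3983, -1.9677, 0.2548)
step 6: θ'=1.3798 (R=-0.3333) → pose (3.1551, -2.2270, 1.3798)

(3.1551, -2.2270, 1.3798)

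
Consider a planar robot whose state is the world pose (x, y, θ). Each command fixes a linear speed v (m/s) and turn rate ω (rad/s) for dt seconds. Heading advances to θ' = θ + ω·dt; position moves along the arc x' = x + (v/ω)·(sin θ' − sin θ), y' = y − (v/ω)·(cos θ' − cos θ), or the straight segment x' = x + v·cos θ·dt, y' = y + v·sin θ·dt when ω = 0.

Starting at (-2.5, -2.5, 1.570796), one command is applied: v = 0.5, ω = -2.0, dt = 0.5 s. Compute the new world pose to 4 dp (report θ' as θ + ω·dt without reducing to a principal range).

(-2.3851, -2.2896, 0.5708)

θ' = 1.5708 + -2.0·0.5 = 0.5708
R = v/ω = 0.5/-2.0 = -0.2500
x' = -2.5 + -0.2500·(sin 0.5708 − sin 1.5708) = -2.3851
y' = -2.5 − -0.2500·(cos 0.5708 − cos 1.5708) = -2.2896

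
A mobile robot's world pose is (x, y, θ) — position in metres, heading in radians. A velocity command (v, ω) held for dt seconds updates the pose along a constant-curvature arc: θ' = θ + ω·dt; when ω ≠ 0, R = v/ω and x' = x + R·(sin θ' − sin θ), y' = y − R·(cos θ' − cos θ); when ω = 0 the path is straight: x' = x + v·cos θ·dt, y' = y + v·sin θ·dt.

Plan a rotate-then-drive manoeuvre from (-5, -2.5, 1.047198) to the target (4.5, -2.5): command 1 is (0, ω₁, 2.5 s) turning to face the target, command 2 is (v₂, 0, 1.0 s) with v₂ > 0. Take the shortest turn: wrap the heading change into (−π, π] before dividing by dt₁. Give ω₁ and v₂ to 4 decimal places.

heading to target = atan2(-2.5−-2.5, 4.5−-5) = 0.0000
Δθ = wrap(0.0000 − 1.0472) = -1.0472; ω₁ = Δθ/dt₁ = -0.4189
distance = √((4.5−-5)² + (-2.5−-2.5)²) = 9.5000; v₂ = distance/dt₂ = 9.5000

ω₁ = -0.4189, v₂ = 9.5000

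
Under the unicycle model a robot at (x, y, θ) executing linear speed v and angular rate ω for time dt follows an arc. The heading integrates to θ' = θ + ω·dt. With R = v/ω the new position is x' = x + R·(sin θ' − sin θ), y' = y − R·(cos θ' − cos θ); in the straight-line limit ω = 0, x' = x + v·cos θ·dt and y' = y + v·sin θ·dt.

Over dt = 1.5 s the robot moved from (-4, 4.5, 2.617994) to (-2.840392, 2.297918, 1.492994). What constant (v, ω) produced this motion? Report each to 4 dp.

Δθ = 1.492994 − 2.617994 = -1.125000
ω = Δθ/dt = -1.125000/1.5 = -0.7500
R = −Δy/(cos θ' − cos θ) = 2.3333
v = R·ω = 2.3333·-0.7500 = -1.7500

v = -1.7500, ω = -0.7500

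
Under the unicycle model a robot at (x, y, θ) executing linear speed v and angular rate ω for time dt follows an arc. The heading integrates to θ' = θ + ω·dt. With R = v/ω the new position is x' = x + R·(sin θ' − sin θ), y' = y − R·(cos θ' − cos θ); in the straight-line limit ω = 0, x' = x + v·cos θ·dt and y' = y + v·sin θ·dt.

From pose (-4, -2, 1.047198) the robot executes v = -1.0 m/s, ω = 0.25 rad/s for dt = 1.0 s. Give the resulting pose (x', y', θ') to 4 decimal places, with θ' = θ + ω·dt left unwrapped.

(-4.3871, -2.9192, 1.2972)

θ' = 1.0472 + 0.25·1.0 = 1.2972
R = v/ω = -1.0/0.25 = -4.0000
x' = -4 + -4.0000·(sin 1.2972 − sin 1.0472) = -4.3871
y' = -2 − -4.0000·(cos 1.2972 − cos 1.0472) = -2.9192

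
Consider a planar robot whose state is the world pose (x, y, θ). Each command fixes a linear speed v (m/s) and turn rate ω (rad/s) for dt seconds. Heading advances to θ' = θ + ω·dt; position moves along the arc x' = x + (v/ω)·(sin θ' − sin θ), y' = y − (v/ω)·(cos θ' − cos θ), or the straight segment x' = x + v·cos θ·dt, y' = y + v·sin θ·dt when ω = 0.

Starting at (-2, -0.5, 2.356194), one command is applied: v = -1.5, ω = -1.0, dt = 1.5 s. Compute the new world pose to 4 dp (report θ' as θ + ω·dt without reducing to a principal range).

(-1.9276, -2.5436, 0.8562)

θ' = 2.3562 + -1.0·1.5 = 0.8562
R = v/ω = -1.5/-1.0 = 1.5000
x' = -2 + 1.5000·(sin 0.8562 − sin 2.3562) = -1.9276
y' = -0.5 − 1.5000·(cos 0.8562 − cos 2.3562) = -2.5436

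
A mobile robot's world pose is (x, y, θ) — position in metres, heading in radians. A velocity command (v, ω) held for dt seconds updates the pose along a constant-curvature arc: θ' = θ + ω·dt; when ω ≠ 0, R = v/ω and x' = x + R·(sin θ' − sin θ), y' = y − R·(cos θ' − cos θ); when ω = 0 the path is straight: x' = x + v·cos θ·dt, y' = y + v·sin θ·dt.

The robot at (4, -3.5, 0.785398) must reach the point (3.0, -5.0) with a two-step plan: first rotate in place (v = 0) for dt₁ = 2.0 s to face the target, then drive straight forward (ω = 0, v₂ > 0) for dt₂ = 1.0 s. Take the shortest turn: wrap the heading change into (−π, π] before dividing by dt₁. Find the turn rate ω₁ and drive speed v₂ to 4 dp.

heading to target = atan2(-5−-3.5, 3−4) = -2.1588
Δθ = wrap(-2.1588 − 0.7854) = -2.9442; ω₁ = Δθ/dt₁ = -1.4721
distance = √((3−4)² + (-5−-3.5)²) = 1.8028; v₂ = distance/dt₂ = 1.8028

ω₁ = -1.4721, v₂ = 1.8028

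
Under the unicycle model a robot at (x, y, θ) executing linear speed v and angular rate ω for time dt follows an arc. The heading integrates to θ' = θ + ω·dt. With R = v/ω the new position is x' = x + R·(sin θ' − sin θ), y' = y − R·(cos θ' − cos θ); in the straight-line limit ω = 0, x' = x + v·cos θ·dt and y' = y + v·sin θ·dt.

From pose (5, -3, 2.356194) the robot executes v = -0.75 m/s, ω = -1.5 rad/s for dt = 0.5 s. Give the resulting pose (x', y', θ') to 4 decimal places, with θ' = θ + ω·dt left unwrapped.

θ' = 2.3562 + -1.5·0.5 = 1.6062
R = v/ω = -0.75/-1.5 = 0.5000
x' = 5 + 0.5000·(sin 1.6062 − sin 2.3562) = 5.1461
y' = -3 − 0.5000·(cos 1.6062 − cos 2.3562) = -3.3359

(5.1461, -3.3359, 1.6062)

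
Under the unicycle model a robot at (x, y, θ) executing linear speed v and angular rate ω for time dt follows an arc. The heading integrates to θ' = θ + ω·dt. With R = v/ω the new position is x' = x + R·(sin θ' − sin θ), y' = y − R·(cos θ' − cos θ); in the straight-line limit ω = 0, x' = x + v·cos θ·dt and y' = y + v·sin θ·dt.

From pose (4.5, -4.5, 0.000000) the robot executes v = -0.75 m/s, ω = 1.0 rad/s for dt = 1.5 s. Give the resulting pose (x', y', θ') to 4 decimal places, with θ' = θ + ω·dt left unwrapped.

θ' = 0.0000 + 1.0·1.5 = 1.5000
R = v/ω = -0.75/1.0 = -0.7500
x' = 4.5 + -0.7500·(sin 1.5000 − sin 0.0000) = 3.7519
y' = -4.5 − -0.7500·(cos 1.5000 − cos 0.0000) = -5.1969

(3.7519, -5.1969, 1.5000)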